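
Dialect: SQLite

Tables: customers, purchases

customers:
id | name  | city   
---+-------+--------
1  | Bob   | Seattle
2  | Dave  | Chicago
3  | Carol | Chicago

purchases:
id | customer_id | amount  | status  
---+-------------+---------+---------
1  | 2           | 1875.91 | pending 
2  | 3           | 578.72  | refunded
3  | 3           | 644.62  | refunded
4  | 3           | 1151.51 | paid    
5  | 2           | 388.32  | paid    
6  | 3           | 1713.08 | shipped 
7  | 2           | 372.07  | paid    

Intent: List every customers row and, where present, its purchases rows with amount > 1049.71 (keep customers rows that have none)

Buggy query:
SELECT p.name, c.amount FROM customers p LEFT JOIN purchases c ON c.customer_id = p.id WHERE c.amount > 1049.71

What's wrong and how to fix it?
Bug: A WHERE condition on the right-hand table after LEFT JOIN drops unmatched parents

Fix: Put 'c.amount > 1049.71' in the JOIN's ON clause instead of WHERE

Corrected query:
SELECT p.name, c.amount FROM customers p LEFT JOIN purchases c ON c.customer_id = p.id AND c.amount > 1049.71

Result:
name  | amount 
------+--------
Bob   | NULL   
Dave  | 1875.91
Carol | 1151.51
Carol | 1713.08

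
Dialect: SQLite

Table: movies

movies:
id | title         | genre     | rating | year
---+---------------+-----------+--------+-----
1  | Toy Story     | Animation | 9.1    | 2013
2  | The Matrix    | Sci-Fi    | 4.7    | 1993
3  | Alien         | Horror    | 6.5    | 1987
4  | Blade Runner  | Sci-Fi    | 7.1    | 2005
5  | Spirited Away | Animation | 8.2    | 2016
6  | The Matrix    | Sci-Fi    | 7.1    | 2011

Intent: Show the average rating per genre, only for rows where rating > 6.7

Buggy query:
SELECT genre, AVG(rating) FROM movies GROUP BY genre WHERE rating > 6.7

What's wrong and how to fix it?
Bug: WHERE cannot follow GROUP BY

Fix: Place WHERE between FROM and GROUP BY

Corrected query:
SELECT genre, AVG(rating) FROM movies WHERE rating > 6.7 GROUP BY genre

Result:
genre     | AVG(rating)
----------+------------
Animation | 8.65       
Sci-Fi    | 7.1        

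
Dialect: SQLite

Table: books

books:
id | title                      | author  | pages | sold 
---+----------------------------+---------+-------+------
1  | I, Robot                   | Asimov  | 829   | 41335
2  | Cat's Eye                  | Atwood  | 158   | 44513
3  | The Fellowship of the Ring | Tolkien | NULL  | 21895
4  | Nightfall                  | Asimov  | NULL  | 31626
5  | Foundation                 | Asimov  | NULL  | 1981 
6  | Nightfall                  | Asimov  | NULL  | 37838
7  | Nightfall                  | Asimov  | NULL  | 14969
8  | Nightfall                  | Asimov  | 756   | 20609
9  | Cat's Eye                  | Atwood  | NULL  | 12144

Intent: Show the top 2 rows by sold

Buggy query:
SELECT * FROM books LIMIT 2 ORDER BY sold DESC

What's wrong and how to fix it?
Bug: ORDER BY cannot follow LIMIT; LIMIT is the final clause

Fix: Sort with ORDER BY, then apply LIMIT

Corrected query:
SELECT * FROM books ORDER BY sold DESC LIMIT 2

Result:
id | title     | author | pages | sold 
---+-----------+--------+-------+------
2  | Cat's Eye | Atwood | 158   | 44513
1  | I, Robot  | Asimov | 829   | 41335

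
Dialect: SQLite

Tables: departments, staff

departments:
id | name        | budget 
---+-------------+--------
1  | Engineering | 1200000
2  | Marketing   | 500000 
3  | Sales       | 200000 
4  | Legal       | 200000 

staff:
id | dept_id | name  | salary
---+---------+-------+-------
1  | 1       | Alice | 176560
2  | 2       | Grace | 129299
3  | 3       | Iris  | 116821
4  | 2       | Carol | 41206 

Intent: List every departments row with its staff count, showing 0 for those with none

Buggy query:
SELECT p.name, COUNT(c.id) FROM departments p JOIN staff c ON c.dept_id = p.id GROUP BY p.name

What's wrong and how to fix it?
Bug: An inner join excludes parents with zero children

Fix: Use LEFT JOIN so parents without children still appear (COUNT(c.id) gives 0)

Corrected query:
SELECT p.name, COUNT(c.id) FROM departments p LEFT JOIN staff c ON c.dept_id = p.id GROUP BY p.name

Result:
name        | COUNT(c.id)
------------+------------
Engineering | 1          
Legal       | 0          
Marketing   | 2          
Sales       | 1          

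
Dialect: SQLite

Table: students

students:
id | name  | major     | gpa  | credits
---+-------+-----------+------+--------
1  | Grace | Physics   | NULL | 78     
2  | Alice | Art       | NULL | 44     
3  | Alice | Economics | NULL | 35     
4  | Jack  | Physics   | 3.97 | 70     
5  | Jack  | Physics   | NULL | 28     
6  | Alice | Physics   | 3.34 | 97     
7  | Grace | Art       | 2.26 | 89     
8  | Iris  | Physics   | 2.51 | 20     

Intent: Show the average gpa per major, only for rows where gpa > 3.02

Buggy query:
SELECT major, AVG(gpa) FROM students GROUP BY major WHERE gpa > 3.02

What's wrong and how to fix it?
Bug: Row-level WHERE must come before GROUP BY in the clause order

Fix: Move the WHERE clause before GROUP BY

Corrected query:
SELECT major, AVG(gpa) FROM students WHERE gpa > 3.02 GROUP BY major

Result:
major   | AVG(gpa)
--------+---------
Physics | 3.655   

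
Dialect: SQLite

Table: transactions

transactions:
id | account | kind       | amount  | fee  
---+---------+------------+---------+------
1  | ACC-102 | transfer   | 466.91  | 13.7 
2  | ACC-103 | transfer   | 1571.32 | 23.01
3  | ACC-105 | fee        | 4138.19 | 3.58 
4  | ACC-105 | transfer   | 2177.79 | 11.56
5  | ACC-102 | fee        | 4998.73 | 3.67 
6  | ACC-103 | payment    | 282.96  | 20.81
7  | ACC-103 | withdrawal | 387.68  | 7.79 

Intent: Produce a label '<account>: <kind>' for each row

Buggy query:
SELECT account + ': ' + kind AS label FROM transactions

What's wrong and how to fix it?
Bug: '+' is numeric addition; on text columns SQLite converts them to 0 instead of concatenating

Fix: Use the || operator for string concatenation

Corrected query:
SELECT account || ': ' || kind AS label FROM transactions

Result:
label              
-------------------
ACC-102: transfer  
ACC-103: transfer  
ACC-105: fee       
ACC-105: transfer  
ACC-102: fee       
ACC-103: payment   
ACC-103: withdrawal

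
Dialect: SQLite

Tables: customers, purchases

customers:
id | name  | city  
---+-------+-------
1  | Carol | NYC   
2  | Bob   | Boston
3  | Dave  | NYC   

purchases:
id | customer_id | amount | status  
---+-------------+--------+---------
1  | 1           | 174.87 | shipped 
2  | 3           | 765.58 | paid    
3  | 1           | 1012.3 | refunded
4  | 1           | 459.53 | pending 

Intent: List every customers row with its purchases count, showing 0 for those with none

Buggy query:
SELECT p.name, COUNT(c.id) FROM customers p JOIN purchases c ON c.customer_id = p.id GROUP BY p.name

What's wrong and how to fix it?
Bug: An inner join excludes parents with zero children

Fix: Switch to LEFT JOIN to retain unmatched parent rows

Corrected query:
SELECT p.name, COUNT(c.id) FROM customers p LEFT JOIN purchases c ON c.customer_id = p.id GROUP BY p.name

Result:
name  | COUNT(c.id)
------+------------
Bob   | 0          
Carol | 3          
Dave  | 1          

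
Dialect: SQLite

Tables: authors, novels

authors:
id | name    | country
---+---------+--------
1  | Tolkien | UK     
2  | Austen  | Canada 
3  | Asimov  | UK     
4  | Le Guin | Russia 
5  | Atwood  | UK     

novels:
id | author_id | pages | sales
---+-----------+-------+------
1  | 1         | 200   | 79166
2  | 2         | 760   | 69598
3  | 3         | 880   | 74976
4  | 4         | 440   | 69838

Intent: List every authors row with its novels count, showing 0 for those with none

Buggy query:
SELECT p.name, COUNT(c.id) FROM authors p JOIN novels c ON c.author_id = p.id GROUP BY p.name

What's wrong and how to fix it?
Bug: INNER JOIN drops authors rows that have no matching novels rows

Fix: Use LEFT JOIN so parents without children still appear (COUNT(c.id) gives 0)

Corrected query:
SELECT p.name, COUNT(c.id) FROM authors p LEFT JOIN novels c ON c.author_id = p.id GROUP BY p.name

Result:
name    | COUNT(c.id)
--------+------------
Asimov  | 1          
Atwood  | 0          
Austen  | 1          
Le Guin | 1          
Tolkien | 1          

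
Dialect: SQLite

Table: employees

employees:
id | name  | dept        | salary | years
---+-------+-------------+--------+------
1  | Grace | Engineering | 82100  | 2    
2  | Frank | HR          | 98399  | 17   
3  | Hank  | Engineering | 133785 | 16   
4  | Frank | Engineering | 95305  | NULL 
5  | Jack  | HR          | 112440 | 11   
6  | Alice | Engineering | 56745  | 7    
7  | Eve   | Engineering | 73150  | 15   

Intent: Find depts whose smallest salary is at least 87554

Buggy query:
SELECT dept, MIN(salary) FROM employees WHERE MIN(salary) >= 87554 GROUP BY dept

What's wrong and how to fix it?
Bug: Aggregates like MIN are computed per group after WHERE runs

Fix: Replace WHERE with HAVING after the GROUP BY

Corrected query:
SELECT dept, MIN(salary) FROM employees GROUP BY dept HAVING MIN(salary) >= 87554

Result:
dept | MIN(salary)
-----+------------
HR   | 98399      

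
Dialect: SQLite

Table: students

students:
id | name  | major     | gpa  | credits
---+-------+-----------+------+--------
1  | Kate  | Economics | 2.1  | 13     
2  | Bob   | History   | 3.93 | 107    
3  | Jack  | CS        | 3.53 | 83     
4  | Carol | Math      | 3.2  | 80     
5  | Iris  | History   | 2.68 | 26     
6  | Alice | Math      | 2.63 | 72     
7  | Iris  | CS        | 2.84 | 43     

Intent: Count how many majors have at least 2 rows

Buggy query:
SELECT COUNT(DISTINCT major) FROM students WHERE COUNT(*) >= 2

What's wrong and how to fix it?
Bug: WHERE filters individual rows, not groups, so a group-level COUNT is invalid there

Fix: Group first with HAVING COUNT(*) >= 2, then COUNT the resulting groups

Corrected query:
SELECT COUNT(*) FROM (SELECT major FROM students GROUP BY major HAVING COUNT(*) >= 2)

Result:
COUNT(*)
--------
3       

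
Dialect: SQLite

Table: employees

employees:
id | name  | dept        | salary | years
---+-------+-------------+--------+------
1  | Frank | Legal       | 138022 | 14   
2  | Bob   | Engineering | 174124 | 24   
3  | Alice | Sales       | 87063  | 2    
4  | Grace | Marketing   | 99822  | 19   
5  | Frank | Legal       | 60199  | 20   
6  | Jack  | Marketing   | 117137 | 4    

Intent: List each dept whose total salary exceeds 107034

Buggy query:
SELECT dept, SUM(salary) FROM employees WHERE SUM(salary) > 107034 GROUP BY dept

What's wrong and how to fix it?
Bug: SUM(salary) is an aggregate, but WHERE filters rows before aggregation

Fix: Use HAVING (which filters groups after aggregation) instead of WHERE

Corrected query:
SELECT dept, SUM(salary) FROM employees GROUP BY dept HAVING SUM(salary) > 107034

Result:
dept        | SUM(salary)
------------+------------
Engineering | 174124     
Legal       | 198221     
Marketing   | 216959     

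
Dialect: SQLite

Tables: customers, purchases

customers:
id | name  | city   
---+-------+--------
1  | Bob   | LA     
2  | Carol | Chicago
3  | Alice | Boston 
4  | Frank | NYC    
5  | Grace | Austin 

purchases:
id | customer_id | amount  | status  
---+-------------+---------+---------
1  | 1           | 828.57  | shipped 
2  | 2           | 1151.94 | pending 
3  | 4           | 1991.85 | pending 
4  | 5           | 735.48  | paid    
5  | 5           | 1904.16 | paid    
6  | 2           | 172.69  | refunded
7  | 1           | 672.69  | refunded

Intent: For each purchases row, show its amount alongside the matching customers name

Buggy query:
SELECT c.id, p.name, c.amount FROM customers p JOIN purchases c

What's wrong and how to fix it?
Bug: JOIN with no ON clause produces a cartesian product; every purchases row pairs with every customers row

Fix: Add ON c.customer_id = p.id to the JOIN

Corrected query:
SELECT c.id, p.name, c.amount FROM customers p JOIN purchases c ON c.customer_id = p.id

Result:
id | name  | amount 
---+-------+--------
1  | Bob   | 828.57 
2  | Carol | 1151.94
3  | Frank | 1991.85
4  | Grace | 735.48 
5  | Grace | 1904.16
6  | Carol | 172.69 
7  | Bob   | 672.69 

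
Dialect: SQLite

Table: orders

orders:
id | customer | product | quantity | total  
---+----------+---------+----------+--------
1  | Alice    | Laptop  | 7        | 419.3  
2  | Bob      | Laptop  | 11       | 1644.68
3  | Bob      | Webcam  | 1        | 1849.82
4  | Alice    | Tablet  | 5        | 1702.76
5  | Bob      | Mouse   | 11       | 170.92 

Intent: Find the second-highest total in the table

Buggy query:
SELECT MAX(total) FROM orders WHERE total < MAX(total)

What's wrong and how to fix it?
Bug: MAX(total) on the right of the comparison is an aggregate-in-WHERE error

Fix: Compute the overall MAX in a subquery, then take MAX of rows below it

Corrected query:
SELECT MAX(total) FROM orders WHERE total < (SELECT MAX(total) FROM orders)

Result:
MAX(total)
----------
1702.76   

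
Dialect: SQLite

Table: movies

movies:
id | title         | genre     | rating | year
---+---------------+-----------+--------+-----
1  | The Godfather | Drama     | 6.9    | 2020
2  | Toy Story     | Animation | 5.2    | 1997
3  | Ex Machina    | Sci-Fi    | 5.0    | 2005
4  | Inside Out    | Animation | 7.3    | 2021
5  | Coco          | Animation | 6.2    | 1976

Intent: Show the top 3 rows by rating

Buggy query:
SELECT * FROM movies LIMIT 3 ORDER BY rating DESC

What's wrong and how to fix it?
Bug: LIMIT must come after ORDER BY

Fix: Sort with ORDER BY, then apply LIMIT

Corrected query:
SELECT * FROM movies ORDER BY rating DESC LIMIT 3

Result:
id | title         | genre     | rating | year
---+---------------+-----------+--------+-----
4  | Inside Out    | Animation | 7.3    | 2021
1  | The Godfather | Drama     | 6.9    | 2020
5  | Coco          | Animation | 6.2    | 1976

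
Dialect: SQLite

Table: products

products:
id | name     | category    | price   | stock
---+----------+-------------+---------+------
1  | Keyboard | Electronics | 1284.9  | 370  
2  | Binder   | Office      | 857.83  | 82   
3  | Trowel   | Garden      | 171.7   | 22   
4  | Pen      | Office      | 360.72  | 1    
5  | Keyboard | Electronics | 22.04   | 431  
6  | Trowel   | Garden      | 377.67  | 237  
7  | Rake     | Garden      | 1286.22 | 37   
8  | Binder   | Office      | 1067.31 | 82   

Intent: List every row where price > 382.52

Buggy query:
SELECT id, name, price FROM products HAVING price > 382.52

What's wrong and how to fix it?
Bug: This is a non-aggregate query (no GROUP BY, no aggregates), so in SQLite the HAVING clause is invalid here; a row-level condition belongs in WHERE

Fix: Use WHERE for row-level filtering

Corrected query:
SELECT id, name, price FROM products WHERE price > 382.52

Result:
id | name     | price  
---+----------+--------
1  | Keyboard | 1284.9 
2  | Binder   | 857.83 
7  | Rake     | 1286.22
8  | Binder   | 1067.31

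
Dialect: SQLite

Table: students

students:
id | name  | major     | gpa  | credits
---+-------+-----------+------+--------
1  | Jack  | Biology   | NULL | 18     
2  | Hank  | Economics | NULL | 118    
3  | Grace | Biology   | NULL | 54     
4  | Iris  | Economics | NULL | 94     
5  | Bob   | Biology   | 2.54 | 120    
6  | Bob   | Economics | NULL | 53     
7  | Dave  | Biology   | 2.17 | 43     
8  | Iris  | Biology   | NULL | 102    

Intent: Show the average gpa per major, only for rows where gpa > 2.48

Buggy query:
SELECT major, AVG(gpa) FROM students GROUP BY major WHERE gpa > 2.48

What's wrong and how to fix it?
Bug: Row-level WHERE must come before GROUP BY in the clause order

Fix: Move the WHERE clause before GROUP BY

Corrected query:
SELECT major, AVG(gpa) FROM students WHERE gpa > 2.48 GROUP BY major

Result:
major   | AVG(gpa)
--------+---------
Biology | 2.54    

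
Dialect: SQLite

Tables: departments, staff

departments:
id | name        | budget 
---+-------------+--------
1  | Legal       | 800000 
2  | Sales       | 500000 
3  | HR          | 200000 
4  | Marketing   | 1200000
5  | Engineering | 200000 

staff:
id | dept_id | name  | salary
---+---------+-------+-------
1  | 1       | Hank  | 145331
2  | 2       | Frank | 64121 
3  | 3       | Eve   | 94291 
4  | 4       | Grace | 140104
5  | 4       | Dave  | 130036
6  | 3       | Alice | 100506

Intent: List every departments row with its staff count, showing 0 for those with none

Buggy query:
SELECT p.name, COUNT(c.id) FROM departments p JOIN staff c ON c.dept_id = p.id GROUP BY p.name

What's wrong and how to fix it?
Bug: An inner join excludes parents with zero children

Fix: Use LEFT JOIN so parents without children still appear (COUNT(c.id) gives 0)

Corrected query:
SELECT p.name, COUNT(c.id) FROM departments p LEFT JOIN staff c ON c.dept_id = p.id GROUP BY p.name

Result:
name        | COUNT(c.id)
------------+------------
Engineering | 0          
HR          | 2          
Legal       | 1          
Marketing   | 2          
Sales       | 1          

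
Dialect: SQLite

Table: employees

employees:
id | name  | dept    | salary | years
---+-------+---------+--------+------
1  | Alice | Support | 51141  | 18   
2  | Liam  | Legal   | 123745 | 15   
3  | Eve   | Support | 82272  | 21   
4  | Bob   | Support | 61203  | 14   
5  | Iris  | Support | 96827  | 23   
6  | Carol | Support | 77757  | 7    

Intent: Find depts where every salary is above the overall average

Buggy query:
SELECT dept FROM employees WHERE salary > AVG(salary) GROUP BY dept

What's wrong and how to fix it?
Bug: WHERE evaluates per row before aggregation, so AVG() is unavailable

Fix: Use a subquery for AVG and a HAVING MIN(...) filter so the condition holds for every row in the group

Corrected query:
SELECT dept FROM employees GROUP BY dept HAVING MIN(salary) > (SELECT AVG(salary) FROM employees)

Result:
dept 
-----
Legal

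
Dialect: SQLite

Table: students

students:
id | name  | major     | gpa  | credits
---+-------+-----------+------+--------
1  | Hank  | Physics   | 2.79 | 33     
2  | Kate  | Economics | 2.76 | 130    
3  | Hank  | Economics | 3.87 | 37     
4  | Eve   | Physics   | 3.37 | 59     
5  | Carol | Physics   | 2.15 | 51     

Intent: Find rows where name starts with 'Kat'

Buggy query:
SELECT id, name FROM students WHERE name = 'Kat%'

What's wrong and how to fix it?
Bug: '=' compares the literal string including the % character; pattern matching needs LIKE

Fix: Replace '=' with LIKE so 'Kat%' is treated as a pattern

Corrected query:
SELECT id, name FROM students WHERE name LIKE 'Kat%'

Result:
id | name
---+-----
2  | Kate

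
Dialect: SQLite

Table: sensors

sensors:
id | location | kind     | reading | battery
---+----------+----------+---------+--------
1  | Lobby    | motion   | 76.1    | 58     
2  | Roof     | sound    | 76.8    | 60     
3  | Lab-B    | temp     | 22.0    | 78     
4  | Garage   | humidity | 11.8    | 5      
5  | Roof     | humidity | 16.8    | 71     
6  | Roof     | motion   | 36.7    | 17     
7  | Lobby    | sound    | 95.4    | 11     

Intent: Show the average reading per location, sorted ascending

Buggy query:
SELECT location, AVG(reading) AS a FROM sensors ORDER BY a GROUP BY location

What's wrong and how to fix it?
Bug: ORDER BY appears before GROUP BY; SQL clause order requires GROUP BY first

Fix: Reorder: SELECT … FROM … GROUP BY … ORDER BY …

Corrected query:
SELECT location, AVG(reading) AS a FROM sensors GROUP BY location ORDER BY a

Result:
location | a        
---------+----------
Garage   | 11.8     
Lab-B    | 22       
Roof     | 43.433333
Lobby    | 85.75    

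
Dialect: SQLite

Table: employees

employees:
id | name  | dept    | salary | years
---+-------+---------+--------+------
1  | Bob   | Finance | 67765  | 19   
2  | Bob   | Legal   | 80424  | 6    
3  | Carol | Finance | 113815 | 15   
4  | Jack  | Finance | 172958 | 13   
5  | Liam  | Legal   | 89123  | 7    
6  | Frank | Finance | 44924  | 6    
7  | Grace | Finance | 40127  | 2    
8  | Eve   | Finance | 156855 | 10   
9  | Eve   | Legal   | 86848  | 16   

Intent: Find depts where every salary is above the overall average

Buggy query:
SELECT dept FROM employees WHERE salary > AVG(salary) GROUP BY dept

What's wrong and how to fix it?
Bug: WHERE evaluates per row before aggregation, so AVG() is unavailable

Fix: Compute the overall average in a scalar subquery and compare each group's MIN against it in HAVING

Corrected query:
SELECT dept FROM employees GROUP BY dept HAVING MIN(salary) > (SELECT AVG(salary) FROM employees)

Result:
(no rows)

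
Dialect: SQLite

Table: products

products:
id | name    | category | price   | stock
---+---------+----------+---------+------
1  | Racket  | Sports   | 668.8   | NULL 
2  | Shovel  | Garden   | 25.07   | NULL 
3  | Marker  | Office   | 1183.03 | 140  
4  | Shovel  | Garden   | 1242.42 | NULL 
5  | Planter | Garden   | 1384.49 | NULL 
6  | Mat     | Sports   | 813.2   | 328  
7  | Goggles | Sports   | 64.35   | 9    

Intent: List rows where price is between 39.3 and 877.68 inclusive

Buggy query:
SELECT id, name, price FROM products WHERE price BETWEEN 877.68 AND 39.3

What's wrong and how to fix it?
Bug: BETWEEN expects the lower bound first; with 877.68 AND 39.3 the range is empty

Fix: Write BETWEEN 39.3 AND 877.68

Corrected query:
SELECT id, name, price FROM products WHERE price BETWEEN 39.3 AND 877.68

Result:
id | name    | price
---+---------+------
1  | Racket  | 668.8
6  | Mat     | 813.2
7  | Goggles | 64.35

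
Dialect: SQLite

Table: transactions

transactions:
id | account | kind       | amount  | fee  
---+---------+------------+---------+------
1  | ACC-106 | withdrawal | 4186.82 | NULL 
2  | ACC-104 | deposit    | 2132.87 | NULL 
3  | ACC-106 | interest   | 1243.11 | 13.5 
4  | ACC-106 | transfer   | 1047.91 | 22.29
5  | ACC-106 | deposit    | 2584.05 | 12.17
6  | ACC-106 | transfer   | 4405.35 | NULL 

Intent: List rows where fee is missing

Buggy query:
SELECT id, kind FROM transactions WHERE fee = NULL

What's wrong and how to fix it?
Bug: Comparing to NULL with '=' never matches; NULL = NULL is unknown, not true

Fix: Replace '= NULL' with 'IS NULL'

Corrected query:
SELECT id, kind FROM transactions WHERE fee IS NULL

Result:
id | kind      
---+-----------
1  | withdrawal
2  | deposit   
6  | transfer  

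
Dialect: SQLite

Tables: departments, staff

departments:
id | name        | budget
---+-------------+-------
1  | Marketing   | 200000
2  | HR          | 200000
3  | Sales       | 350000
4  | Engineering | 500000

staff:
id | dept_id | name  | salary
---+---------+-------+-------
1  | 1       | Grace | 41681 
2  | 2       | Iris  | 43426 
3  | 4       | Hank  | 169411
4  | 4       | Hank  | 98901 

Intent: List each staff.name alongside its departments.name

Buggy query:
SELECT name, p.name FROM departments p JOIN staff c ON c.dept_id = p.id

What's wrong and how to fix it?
Bug: Both tables have a 'name' column; the unqualified reference is ambiguous

Fix: Qualify the column with its table alias (c.name)

Corrected query:
SELECT c.name, p.name FROM departments p JOIN staff c ON c.dept_id = p.id

Result:
name  | name       
------+------------
Grace | Marketing  
Iris  | HR         
Hank  | Engineering
Hank  | Engineering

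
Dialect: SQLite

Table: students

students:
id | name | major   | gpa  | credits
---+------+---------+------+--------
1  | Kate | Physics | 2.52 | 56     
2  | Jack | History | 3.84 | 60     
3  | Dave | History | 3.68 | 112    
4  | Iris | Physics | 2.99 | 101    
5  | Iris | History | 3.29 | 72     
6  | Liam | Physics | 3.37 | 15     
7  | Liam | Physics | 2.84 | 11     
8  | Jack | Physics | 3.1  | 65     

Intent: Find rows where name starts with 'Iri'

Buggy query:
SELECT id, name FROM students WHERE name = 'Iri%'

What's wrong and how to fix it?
Bug: Wildcards only work with LIKE; '=' treats '%' as a literal character

Fix: Replace '=' with LIKE so 'Iri%' is treated as a pattern

Corrected query:
SELECT id, name FROM students WHERE name LIKE 'Iri%'

Result:
id | name
---+-----
4  | Iris
5  | Iris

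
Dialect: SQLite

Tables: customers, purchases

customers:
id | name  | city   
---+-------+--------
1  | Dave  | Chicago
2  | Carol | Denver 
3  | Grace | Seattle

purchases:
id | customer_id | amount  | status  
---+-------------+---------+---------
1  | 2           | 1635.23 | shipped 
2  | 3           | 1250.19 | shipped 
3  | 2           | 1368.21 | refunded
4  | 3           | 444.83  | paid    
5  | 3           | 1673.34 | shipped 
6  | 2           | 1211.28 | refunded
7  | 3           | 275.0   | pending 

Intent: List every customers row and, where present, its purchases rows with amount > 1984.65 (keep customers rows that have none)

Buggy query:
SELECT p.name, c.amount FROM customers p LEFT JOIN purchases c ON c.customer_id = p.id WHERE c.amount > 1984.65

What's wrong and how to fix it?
Bug: A WHERE condition on the right-hand table after LEFT JOIN drops unmatched parents

Fix: Move the right-table condition into the ON clause so unmatched parents are kept

Corrected query:
SELECT p.name, c.amount FROM customers p LEFT JOIN purchases c ON c.customer_id = p.id AND c.amount > 1984.65

Result:
name  | amount
------+-------
Dave  | NULL  
Carol | NULL  
Grace | NULL  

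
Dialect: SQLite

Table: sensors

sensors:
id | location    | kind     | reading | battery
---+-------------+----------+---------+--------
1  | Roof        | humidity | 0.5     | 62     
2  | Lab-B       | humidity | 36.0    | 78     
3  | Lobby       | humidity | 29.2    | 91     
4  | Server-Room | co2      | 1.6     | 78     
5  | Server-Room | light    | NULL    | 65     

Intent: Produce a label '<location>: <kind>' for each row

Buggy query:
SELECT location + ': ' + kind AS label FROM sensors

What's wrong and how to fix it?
Bug: SQLite uses || for string concatenation; + coerces text to numbers (yielding 0)

Fix: Use the || operator for string concatenation

Corrected query:
SELECT location || ': ' || kind AS label FROM sensors

Result:
label             
------------------
Roof: humidity    
Lab-B: humidity   
Lobby: humidity   
Server-Room: co2  
Server-Room: light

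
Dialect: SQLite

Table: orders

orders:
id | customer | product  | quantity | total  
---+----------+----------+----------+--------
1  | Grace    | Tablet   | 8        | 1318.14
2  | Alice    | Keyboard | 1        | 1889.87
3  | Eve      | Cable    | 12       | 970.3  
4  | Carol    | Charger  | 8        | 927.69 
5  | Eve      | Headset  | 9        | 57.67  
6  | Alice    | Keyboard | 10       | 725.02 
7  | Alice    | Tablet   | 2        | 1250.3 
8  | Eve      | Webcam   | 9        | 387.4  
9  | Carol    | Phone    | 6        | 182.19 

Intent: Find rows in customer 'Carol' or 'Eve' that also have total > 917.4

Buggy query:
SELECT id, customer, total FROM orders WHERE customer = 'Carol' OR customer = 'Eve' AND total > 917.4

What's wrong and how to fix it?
Bug: AND binds tighter than OR, so this parses as customer = 'Carol' OR (customer = 'Eve' AND total > 917.4)

Fix: Group the OR with parentheses (or use IN), then AND the threshold

Corrected query:
SELECT id, customer, total FROM orders WHERE (customer = 'Carol' OR customer = 'Eve') AND total > 917.4

Result:
id | customer | total 
---+----------+-------
3  | Eve      | 970.3 
4  | Carol    | 927.69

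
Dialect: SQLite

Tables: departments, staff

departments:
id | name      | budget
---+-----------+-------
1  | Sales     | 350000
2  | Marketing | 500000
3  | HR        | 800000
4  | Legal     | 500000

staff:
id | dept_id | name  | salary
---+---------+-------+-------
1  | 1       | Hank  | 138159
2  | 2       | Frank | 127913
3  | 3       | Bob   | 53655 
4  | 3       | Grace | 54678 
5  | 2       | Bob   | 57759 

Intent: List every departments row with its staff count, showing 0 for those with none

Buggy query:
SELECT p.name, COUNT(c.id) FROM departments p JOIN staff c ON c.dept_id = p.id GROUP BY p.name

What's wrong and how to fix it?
Bug: An inner join excludes parents with zero children

Fix: Switch to LEFT JOIN to retain unmatched parent rows

Corrected query:
SELECT p.name, COUNT(c.id) FROM departments p LEFT JOIN staff c ON c.dept_id = p.id GROUP BY p.name

Result:
name      | COUNT(c.id)
----------+------------
HR        | 2          
Legal     | 0          
Marketing | 2          
Sales     | 1          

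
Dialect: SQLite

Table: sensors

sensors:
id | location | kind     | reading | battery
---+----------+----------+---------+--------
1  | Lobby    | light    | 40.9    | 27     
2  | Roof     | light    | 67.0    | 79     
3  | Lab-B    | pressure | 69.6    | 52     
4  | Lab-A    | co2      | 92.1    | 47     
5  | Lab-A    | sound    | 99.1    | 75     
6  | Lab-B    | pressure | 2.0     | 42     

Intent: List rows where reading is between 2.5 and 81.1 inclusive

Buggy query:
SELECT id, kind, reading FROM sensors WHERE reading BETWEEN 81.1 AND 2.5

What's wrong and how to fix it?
Bug: The bounds are reversed; BETWEEN a AND b requires a <= b to match anything

Fix: Swap the bounds so the smaller value comes first

Corrected query:
SELECT id, kind, reading FROM sensors WHERE reading BETWEEN 2.5 AND 81.1

Result:
id | kind     | reading
---+----------+--------
1  | light    | 40.9   
2  | light    | 67     
3  | pressure | 69.6   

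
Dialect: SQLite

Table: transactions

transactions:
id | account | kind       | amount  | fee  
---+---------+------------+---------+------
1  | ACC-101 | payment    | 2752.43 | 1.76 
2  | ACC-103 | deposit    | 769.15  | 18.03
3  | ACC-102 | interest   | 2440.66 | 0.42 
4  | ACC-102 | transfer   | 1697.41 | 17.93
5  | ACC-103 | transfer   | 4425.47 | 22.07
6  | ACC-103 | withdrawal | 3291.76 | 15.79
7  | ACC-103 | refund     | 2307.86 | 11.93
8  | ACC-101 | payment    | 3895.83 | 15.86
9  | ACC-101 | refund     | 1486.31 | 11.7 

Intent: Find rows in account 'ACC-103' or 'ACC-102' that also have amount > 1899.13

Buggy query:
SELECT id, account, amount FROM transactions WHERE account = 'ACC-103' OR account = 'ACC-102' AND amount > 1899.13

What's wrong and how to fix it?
Bug: AND binds tighter than OR, so this parses as account = 'ACC-103' OR (account = 'ACC-102' AND amount > 1899.13)

Fix: Add parentheses around the OR so the AND applies to both alternatives

Corrected query:
SELECT id, account, amount FROM transactions WHERE (account = 'ACC-103' OR account = 'ACC-102') AND amount > 1899.13

Result:
id | account | amount 
---+---------+--------
3  | ACC-102 | 2440.66
5  | ACC-103 | 4425.47
6  | ACC-103 | 3291.76
7  | ACC-103 | 2307.86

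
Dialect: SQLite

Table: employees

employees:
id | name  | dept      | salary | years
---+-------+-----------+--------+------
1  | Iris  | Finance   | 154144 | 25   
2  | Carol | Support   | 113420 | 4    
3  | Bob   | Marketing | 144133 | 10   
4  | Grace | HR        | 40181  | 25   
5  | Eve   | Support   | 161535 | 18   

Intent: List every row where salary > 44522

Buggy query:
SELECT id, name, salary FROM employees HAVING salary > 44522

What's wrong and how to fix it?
Bug: HAVING filters the output of aggregation, but this query has no GROUP BY and no aggregate functions, so SQLite rejects it (HAVING clause on a non-aggregate query); the condition here is per row

Fix: Use WHERE for row-level filtering

Corrected query:
SELECT id, name, salary FROM employees WHERE salary > 44522

Result:
id | name  | salary
---+-------+-------
1  | Iris  | 154144
2  | Carol | 113420
3  | Bob   | 144133
5  | Eve   | 161535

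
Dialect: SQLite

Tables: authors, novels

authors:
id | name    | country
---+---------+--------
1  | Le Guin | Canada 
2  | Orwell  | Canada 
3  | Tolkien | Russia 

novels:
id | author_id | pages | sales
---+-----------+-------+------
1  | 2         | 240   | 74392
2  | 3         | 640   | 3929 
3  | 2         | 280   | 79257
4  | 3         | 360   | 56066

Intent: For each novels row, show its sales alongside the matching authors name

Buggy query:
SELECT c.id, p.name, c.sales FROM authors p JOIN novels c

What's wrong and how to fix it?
Bug: JOIN with no ON clause produces a cartesian product; every novels row pairs with every authors row

Fix: Specify the join condition linking the foreign key to the parent id

Corrected query:
SELECT c.id, p.name, c.sales FROM authors p JOIN novels c ON c.author_id = p.id

Result:
id | name    | sales
---+---------+------
1  | Orwell  | 74392
2  | Tolkien | 3929 
3  | Orwell  | 79257
4  | Tolkien | 56066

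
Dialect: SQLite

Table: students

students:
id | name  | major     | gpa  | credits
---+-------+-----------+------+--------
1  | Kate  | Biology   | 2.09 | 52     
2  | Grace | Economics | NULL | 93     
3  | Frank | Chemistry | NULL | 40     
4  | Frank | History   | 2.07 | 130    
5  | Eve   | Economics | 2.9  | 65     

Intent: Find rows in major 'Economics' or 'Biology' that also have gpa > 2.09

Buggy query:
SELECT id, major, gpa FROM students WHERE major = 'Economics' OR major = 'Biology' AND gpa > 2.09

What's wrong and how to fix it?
Bug: Without parentheses, AND is evaluated before OR, so the gpa filter only applies to the 'Biology' branch

Fix: Group the OR with parentheses (or use IN), then AND the threshold

Corrected query:
SELECT id, major, gpa FROM students WHERE (major = 'Economics' OR major = 'Biology') AND gpa > 2.09

Result:
id | major     | gpa
---+-----------+----
5  | Economics | 2.9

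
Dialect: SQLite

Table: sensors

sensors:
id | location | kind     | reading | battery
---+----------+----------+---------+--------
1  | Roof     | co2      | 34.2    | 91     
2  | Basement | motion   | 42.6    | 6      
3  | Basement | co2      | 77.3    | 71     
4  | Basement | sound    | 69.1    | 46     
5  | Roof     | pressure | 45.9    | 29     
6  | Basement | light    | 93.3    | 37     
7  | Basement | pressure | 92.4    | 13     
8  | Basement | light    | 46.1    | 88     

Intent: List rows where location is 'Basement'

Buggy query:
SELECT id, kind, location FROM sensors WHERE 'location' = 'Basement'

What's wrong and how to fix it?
Bug: Single quotes denote string literals in SQL; the column name is being compared as a constant string

Fix: Remove the quotes around the column name (or use double quotes for an identifier)

Corrected query:
SELECT id, kind, location FROM sensors WHERE location = 'Basement'

Result:
id | kind     | location
---+----------+---------
2  | motion   | Basement
3  | co2      | Basement
4  | sound    | Basement
6  | light    | Basement
7  | pressure | Basement
8  | light    | Basement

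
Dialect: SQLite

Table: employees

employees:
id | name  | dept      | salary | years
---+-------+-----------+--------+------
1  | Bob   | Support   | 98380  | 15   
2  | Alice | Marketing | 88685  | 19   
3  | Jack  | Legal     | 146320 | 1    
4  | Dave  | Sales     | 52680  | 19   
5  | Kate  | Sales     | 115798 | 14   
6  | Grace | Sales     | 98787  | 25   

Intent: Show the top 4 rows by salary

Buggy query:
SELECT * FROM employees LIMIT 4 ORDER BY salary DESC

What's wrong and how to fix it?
Bug: ORDER BY cannot follow LIMIT; LIMIT is the final clause

Fix: Swap the clauses: ORDER BY first, then LIMIT

Corrected query:
SELECT * FROM employees ORDER BY salary DESC LIMIT 4

Result:
id | name  | dept    | salary | years
---+-------+---------+--------+------
3  | Jack  | Legal   | 146320 | 1    
5  | Kate  | Sales   | 115798 | 14   
6  | Grace | Sales   | 98787  | 25   
1  | Bob   | Support | 98380  | 15   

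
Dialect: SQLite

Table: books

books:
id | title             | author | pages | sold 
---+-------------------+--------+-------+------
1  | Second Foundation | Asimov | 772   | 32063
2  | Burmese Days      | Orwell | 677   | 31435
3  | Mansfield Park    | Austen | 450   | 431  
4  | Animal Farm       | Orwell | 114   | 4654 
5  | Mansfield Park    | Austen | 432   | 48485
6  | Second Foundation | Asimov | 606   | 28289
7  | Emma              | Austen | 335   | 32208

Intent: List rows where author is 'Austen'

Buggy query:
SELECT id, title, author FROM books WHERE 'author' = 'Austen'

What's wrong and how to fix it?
Bug: 'author' in single quotes is a string literal, not the column; the comparison is literal-vs-literal and never true

Fix: Remove the quotes around the column name (or use double quotes for an identifier)

Corrected query:
SELECT id, title, author FROM books WHERE author = 'Austen'

Result:
id | title          | author
---+----------------+-------
3  | Mansfield Park | Austen
5  | Mansfield Park | Austen
7  | Emma           | Austen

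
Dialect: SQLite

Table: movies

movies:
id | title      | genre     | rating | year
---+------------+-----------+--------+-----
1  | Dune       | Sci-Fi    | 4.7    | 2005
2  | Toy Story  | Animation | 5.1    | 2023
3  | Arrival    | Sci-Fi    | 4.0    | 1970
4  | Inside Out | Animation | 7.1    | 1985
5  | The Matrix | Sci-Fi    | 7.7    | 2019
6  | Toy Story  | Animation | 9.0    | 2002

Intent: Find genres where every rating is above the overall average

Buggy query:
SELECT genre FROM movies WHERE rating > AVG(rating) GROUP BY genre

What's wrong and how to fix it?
Bug: WHERE evaluates per row before aggregation, so AVG() is unavailable

Fix: Use a subquery for AVG and a HAVING MIN(...) filter so the condition holds for every row in the group

Corrected query:
SELECT genre FROM movies GROUP BY genre HAVING MIN(rating) > (SELECT AVG(rating) FROM movies)

Result:
(no rows)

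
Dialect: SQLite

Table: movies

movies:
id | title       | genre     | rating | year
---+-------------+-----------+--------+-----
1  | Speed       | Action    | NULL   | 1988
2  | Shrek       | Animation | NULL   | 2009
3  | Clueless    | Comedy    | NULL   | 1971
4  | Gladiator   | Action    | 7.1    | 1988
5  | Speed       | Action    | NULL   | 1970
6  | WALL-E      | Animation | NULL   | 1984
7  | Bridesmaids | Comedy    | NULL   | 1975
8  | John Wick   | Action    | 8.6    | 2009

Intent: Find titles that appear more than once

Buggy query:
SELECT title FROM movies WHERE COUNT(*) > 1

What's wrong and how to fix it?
Bug: WHERE can't reference COUNT(*); aggregates are computed after WHERE

Fix: Group first, then use HAVING for the count condition

Corrected query:
SELECT title FROM movies GROUP BY title HAVING COUNT(*) > 1

Result:
title
-----
Speed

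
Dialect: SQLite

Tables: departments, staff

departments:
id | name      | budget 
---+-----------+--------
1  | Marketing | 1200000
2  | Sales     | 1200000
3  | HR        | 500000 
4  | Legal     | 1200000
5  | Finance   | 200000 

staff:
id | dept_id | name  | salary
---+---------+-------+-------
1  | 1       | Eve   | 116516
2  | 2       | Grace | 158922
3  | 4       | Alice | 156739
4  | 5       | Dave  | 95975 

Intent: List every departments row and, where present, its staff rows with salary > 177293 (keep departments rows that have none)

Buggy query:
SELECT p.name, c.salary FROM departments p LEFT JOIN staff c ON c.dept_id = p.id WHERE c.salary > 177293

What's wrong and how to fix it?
Bug: Filtering c.salary in WHERE discards the NULL rows produced by LEFT JOIN, turning it into an inner join

Fix: Put 'c.salary > 177293' in the JOIN's ON clause instead of WHERE

Corrected query:
SELECT p.name, c.salary FROM departments p LEFT JOIN staff c ON c.dept_id = p.id AND c.salary > 177293

Result:
name      | salary
----------+-------
Marketing | NULL  
Sales     | NULL  
HR        | NULL  
Legal     | NULL  
Finance   | NULL  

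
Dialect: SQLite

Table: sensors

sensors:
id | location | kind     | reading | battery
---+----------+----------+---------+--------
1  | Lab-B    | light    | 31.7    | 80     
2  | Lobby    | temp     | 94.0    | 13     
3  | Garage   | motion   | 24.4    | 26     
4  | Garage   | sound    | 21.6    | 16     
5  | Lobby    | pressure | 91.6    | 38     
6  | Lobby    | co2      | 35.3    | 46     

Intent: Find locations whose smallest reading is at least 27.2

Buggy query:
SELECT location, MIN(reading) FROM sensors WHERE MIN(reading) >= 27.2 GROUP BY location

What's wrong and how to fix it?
Bug: Aggregates like MIN are computed per group after WHERE runs

Fix: Use HAVING for the per-group MIN condition

Corrected query:
SELECT location, MIN(reading) FROM sensors GROUP BY location HAVING MIN(reading) >= 27.2

Result:
location | MIN(reading)
---------+-------------
Lab-B    | 31.7        
Lobby    | 35.3        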